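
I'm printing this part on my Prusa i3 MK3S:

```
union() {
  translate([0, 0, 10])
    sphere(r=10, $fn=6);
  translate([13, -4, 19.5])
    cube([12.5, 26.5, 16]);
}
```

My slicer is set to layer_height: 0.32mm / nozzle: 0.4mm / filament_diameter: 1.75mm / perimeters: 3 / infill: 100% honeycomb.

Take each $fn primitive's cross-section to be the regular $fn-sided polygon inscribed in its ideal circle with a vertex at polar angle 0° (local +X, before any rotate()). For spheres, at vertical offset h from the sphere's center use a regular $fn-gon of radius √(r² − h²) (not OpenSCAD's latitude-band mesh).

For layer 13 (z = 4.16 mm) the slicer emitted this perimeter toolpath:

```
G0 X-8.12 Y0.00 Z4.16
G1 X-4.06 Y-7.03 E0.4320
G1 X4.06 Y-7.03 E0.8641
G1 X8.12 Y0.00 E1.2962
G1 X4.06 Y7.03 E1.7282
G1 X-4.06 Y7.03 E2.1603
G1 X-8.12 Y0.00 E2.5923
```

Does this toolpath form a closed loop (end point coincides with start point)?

yes

Start point (G0): (-8.12, 0.00). End point (last G1): the path returns to the start — closed.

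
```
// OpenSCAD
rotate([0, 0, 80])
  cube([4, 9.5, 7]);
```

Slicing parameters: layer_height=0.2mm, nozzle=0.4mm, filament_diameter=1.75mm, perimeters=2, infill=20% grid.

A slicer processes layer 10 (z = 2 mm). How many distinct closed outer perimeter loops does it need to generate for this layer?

At z = 2 mm: the cube is present — its section is the full 4×9.5 rectangle; (rotated 80° about Z; rotation is an isometry so areas/perimeters/island counts are preserved). The result has 1 disconnected region.

1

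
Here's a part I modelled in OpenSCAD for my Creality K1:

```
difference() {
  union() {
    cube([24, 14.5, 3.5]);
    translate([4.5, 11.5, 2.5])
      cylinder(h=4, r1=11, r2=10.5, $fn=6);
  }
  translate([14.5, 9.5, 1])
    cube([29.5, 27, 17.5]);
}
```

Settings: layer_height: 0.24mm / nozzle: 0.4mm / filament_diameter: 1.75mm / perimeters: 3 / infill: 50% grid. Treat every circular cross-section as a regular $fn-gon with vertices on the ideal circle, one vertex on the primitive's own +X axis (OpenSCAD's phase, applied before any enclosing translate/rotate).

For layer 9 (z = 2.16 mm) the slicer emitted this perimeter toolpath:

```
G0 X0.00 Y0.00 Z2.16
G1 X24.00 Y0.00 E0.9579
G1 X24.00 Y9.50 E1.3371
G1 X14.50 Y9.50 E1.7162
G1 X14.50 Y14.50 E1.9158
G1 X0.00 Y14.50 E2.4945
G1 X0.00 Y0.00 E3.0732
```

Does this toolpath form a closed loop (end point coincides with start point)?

yes

Start point (G0): (0.00, 0.00). End point (last G1): the path returns to the start — closed.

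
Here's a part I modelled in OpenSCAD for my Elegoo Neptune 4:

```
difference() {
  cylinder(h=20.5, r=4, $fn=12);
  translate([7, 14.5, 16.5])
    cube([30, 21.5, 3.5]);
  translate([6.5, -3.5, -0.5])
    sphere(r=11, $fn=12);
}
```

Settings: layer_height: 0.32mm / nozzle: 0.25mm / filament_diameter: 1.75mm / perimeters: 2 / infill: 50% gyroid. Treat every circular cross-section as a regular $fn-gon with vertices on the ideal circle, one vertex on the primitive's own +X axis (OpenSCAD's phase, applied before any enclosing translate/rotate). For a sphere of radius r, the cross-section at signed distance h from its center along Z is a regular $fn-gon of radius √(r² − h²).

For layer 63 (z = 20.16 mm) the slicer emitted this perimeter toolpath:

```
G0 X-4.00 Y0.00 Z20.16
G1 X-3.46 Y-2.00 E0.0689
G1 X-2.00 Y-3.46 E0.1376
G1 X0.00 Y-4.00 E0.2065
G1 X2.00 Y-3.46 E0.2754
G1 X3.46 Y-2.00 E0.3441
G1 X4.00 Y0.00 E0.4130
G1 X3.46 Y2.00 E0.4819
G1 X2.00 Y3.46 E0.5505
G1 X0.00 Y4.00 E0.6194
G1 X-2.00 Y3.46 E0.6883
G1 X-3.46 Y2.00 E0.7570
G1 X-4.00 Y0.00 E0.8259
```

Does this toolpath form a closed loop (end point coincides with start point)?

yes

Start point (G0): (-4.00, 0.00). End point (last G1): the path returns to the start — closed.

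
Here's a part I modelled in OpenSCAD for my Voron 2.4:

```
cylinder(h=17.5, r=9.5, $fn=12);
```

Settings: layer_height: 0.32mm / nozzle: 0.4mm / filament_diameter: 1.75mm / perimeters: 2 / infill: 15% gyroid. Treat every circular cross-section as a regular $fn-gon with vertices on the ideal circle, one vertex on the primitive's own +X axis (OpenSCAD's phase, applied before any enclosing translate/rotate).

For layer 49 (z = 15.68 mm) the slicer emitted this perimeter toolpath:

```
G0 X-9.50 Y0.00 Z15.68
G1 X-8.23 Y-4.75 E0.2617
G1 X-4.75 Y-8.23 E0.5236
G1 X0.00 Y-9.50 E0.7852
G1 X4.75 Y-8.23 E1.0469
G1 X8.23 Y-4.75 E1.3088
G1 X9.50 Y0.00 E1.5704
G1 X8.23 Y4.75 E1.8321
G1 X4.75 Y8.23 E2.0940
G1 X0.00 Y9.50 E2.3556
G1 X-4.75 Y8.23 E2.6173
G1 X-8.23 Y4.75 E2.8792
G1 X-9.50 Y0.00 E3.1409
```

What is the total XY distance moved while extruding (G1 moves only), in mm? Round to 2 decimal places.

Sum the Euclidean lengths of each G1 segment: total = 59.02 mm.

59.02 mm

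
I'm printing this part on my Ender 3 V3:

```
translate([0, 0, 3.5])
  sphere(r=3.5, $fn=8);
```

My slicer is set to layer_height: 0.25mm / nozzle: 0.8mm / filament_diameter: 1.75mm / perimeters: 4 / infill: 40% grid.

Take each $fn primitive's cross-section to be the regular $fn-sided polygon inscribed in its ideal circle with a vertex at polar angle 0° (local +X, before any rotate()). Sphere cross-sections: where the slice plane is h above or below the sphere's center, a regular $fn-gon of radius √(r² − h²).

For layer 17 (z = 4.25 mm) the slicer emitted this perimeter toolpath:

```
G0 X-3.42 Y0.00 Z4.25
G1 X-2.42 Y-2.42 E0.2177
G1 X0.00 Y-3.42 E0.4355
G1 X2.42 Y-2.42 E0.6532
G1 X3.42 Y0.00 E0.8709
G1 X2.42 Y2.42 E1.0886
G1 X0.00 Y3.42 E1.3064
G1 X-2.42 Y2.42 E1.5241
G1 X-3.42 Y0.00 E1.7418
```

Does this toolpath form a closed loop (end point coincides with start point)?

yes

Start point (G0): (-3.42, 0.00). End point (last G1): the path returns to the start — closed.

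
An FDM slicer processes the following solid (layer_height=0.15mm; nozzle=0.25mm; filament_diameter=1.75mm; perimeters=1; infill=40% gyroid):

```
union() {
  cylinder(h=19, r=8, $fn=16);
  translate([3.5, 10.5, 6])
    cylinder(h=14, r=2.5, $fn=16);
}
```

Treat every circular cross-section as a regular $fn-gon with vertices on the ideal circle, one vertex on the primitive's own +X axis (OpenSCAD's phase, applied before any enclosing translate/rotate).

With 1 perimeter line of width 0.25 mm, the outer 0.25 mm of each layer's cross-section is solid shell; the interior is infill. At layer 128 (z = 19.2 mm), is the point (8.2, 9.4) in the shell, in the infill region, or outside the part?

outside

At z = 19.2 mm: the cylinder does not reach this height (z outside [0, 19]); the r=2.5 cylinder at (3.5, 10.5) gives a regular 16-gon of circumradius 2.5 (constant along its height); Taking the union: only the r=2.5 cylinder at (3.5, 10.5) is present, so the union is just that shape — 1 connected region. Overall, the cross-section is a single solid region. The nearest boundary edge runs (5.81, 9.54)→(6.00, 10.50); distance from the point to it = 2.37 mm. The point is not inside any of the regions above, so it lies outside the cross-section (2.37 mm from the nearest boundary).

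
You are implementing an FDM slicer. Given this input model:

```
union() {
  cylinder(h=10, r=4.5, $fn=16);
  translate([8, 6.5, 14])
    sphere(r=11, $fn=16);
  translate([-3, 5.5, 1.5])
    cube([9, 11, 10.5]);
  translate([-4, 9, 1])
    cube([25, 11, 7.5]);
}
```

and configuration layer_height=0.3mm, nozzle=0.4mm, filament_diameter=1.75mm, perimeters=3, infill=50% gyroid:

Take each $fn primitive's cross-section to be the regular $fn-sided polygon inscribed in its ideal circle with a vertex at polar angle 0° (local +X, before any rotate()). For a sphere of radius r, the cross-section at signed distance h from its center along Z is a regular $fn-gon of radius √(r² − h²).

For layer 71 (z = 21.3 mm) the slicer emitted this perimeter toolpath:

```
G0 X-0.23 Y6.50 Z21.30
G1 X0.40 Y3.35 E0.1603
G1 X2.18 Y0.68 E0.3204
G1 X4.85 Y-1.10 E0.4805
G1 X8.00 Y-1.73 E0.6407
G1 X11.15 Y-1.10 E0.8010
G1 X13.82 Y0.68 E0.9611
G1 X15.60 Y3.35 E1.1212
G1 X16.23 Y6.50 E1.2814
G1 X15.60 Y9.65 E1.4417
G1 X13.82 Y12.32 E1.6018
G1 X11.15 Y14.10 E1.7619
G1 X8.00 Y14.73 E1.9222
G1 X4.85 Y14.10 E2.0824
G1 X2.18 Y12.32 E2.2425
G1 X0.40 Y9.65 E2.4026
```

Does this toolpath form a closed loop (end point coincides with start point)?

Start point (G0): (-0.23, 6.50). End point (last G1): the path does not return to the start — open.

no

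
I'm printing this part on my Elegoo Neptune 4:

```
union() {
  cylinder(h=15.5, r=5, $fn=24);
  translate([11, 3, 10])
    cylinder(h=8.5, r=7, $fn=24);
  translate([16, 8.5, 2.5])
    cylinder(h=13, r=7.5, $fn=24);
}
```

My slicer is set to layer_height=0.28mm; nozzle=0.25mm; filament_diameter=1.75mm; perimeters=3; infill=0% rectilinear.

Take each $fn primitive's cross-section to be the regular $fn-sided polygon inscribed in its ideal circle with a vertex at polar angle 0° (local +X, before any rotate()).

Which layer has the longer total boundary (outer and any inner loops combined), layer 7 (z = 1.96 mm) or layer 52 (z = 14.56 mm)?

Layer 7 (z = 1.96): the cylinder: section is a regular 24-gon, circumradius r=5 (perimeter = 2·24·5.000·sin(180°/24) = 31.33 mm); the cylinder at (11, 3) does not reach this height (z outside [10, 18.5]); the cylinder at (16, 8.5) does not reach this height (z outside [2.5, 15.5]); Taking the union: only the r=5 cylinder is present, so the union is just that shape — boundary = 31.33 mm. So its perimeter = 31.33 mm. Layer 52 (z = 14.56): the r=5 cylinder contributes a regular 24-gon of circumradius 5 (perimeter = 2·24·5.000·sin(180°/24) = 31.33 mm); the cylinder at (11, 3): section is a regular 24-gon, circumradius r=7 (perimeter = 2·24·7.000·sin(180°/24) = 43.86 mm); the cylinder at (16, 8.5): section is a regular 24-gon, circumradius r=7.5 (perimeter = 2·24·7.500·sin(180°/24) = 46.99 mm); Merging all regions: the regions partially overlap (shared area 62.19 mm²), so the edge portions inside another operand are dropped and the merged outline is re-measured after clipping — boundary = 85.23 mm. So its perimeter = 85.23 mm. Layer 52 is larger (85.23 vs 31.33 mm).

layer 52 (z = 14.56 mm)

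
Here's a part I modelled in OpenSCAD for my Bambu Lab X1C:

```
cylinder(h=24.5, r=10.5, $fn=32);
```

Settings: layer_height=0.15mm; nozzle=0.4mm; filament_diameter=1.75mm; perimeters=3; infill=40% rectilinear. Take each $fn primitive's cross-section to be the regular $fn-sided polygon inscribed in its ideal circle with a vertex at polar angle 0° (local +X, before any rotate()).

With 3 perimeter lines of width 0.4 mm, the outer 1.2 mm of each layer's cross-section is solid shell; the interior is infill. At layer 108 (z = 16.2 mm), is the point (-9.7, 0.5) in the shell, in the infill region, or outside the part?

At z = 16.2 mm: the cylinder: section is a regular 32-gon, circumradius r=10.5. Overall, the cross-section is a single solid region. The nearest boundary edge runs (-10.30, 2.05)→(-10.50, 0.00); distance from the point to it = 0.75 mm. The point is inside the cross-section, 0.75 mm from the nearest boundary — within the 1.2 mm shell band (3 × 0.4).

shell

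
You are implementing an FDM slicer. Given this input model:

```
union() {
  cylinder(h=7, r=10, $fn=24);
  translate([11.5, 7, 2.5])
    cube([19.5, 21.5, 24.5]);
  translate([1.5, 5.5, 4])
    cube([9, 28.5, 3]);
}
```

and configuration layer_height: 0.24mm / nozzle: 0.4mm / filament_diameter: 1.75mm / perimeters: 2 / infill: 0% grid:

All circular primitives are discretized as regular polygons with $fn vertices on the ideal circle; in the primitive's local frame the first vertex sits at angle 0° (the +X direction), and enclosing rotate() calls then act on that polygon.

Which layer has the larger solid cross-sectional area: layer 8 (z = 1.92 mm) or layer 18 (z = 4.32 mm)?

layer 18 (z = 4.32 mm)

Layer 8 (z = 1.92): the r=10 cylinder contributes a regular 24-gon of circumradius 10 (area = (24/2)·10.000²·sin(360°/24) = 310.58 mm²); the cube at (11.5, 7) does not reach this height (z outside [2.5, 27]); the cube at (1.5, 5.5) does not reach this height (z outside [4, 7]); Merging all regions: only the r=10 cylinder is present, so the union is just that shape — area = 310.58 mm². So its area = 310.58 mm². Layer 18 (z = 4.32): the cylinder: section is a regular 24-gon, circumradius r=10 (area = (24/2)·10.000²·sin(360°/24) = 310.58 mm²); the cube at (11.5, 7) is present — its section is the full 19.5×21.5 rectangle (area 419.25 mm²); the cube at (1.5, 5.5) (footprint 9×28.5) is included at this height (area 256.50 mm²); Combining (union): the regions partially overlap — summed areas 986.33 mm² minus the doubly-counted overlap 19.28 mm² gives 967.06 mm² — area = 967.06 mm². So its area = 967.06 mm². Layer 18 is larger (967.06 vs 310.58 mm²).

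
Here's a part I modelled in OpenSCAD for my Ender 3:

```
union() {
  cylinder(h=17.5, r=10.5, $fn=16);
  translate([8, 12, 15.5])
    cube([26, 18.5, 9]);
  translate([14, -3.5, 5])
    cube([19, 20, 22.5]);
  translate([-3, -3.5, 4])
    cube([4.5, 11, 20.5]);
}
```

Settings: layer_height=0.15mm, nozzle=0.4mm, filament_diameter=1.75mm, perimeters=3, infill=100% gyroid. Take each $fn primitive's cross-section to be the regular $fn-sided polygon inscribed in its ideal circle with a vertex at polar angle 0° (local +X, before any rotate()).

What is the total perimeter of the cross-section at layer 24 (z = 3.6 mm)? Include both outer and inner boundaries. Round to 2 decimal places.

At z = 3.6 mm: the r=10.5 cylinder contributes a regular 16-gon of circumradius 10.5 (perimeter = 2·16·10.500·sin(180°/16) = 65.55 mm); the cube at (8, 12) is absent (z outside [15.5, 24.5]); the cube at (14, -3.5) does not reach this height (z outside [5, 27.5]); the cube at (-3, -3.5) is not intersected at this z (z outside [4, 24.5]); Combining (union): only the r=10.5 cylinder is present, so the union is just that shape — boundary = 65.55 mm. Overall, the cross-section is a single solid region. Total boundary length (outer) = 65.55 mm.

65.55 mm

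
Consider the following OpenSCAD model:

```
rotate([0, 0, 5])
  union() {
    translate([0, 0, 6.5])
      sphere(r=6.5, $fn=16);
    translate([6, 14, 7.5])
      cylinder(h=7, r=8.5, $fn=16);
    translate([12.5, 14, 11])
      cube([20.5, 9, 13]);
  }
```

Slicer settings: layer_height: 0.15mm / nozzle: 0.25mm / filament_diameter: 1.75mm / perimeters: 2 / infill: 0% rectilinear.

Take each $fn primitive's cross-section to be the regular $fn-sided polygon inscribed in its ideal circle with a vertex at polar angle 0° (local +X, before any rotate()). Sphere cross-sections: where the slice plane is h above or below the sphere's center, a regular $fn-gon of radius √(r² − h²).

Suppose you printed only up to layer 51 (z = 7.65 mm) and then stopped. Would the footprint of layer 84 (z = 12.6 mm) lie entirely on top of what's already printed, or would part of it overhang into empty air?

part overhangs

Compare the two slices. At z = 7.65: the sphere: section is a regular 16-gon, circumradius = √(r²−h²) = √(6.5²−1.15²) = 6.397 (area = (16/2)·6.397²·sin(360°/16) = 125.30 mm²); the cylinder at (6, 14): section is a regular 16-gon, circumradius r=8.5 (area = (16/2)·8.500²·sin(360°/16) = 221.19 mm²); the cube at (12.5, 14) does not reach this height (z outside [11, 24]); Taking the union: the 2 present regions are separate (no shared area or edge), so areas and boundary lengths simply add and each stays a separate island — area = 346.49 mm²; (rotated 5° about Z; rotation is an isometry so areas/perimeters/island counts are preserved). At z = 12.6: the r=6.5 sphere slices to a regular 16-gon of circumradius 2.245 (√(r²−h²) with h=6.1 from center) (area = (16/2)·2.245²·sin(360°/16) = 15.43 mm²); the cylinder at (6, 14): section is a regular 16-gon, circumradius r=8.5 (area = (16/2)·8.500²·sin(360°/16) = 221.19 mm²); the 20.5×9 cube at (12.5, 14) contributes its full rectangle (area 184.50 mm²); Merging all regions: the regions partially overlap — summed areas 421.12 mm² minus the doubly-counted overlap 6.82 mm² gives 414.30 mm² — area = 414.30 mm²; (whole slice rotated 5° about Z — lengths, areas and connectivity unchanged). Checking containment: at z = 12.6 the cross-section extends beyond the z = 7.65 cross-section by about 177.68 mm².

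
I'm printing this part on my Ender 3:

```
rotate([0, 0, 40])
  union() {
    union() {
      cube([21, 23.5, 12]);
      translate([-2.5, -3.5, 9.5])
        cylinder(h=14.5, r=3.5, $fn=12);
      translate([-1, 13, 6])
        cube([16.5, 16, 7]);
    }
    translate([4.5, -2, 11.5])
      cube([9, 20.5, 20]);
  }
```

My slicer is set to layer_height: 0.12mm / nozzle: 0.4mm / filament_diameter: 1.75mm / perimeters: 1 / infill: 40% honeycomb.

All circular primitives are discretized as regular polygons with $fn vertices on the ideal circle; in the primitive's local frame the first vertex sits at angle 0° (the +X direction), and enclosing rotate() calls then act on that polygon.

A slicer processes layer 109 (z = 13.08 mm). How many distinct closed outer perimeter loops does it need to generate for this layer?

At z = 13.08 mm: the cube is absent (z outside [0, 12]); the cylinder at (-2.5, -3.5): section is a regular 12-gon, circumradius r=3.5; the cube at (-1, 13) does not reach this height (z outside [6, 13]); Merging all regions: only the r=3.5 cylinder at (-2.5, -3.5) is present, so the union is just that shape — 1 connected region; the cube at (4.5, -2) (footprint 9×20.5) is included at this height; Merging all regions: the 2 present regions are separate (no shared area or edge), so areas and boundary lengths simply add and each stays a separate island — 2 connected regions; (whole slice rotated 40° about Z — lengths, areas and connectivity unchanged). The result has 2 disconnected regions.

2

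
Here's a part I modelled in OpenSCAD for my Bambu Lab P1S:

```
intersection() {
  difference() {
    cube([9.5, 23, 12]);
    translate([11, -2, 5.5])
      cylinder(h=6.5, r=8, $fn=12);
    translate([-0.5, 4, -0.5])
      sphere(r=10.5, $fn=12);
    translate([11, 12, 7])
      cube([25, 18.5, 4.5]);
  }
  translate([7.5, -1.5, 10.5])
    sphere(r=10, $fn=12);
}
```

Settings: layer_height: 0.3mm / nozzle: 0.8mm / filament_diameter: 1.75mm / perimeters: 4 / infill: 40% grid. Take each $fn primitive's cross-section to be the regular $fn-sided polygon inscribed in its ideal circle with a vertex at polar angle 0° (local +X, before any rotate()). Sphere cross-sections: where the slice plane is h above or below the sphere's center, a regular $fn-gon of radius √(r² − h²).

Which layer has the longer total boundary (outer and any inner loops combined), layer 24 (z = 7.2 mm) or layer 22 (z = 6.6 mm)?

Layer 24 (z = 7.2): the 9.5×23 cube contributes its full rectangle (perimeter 65.00 mm); the r=8 cylinder at (11, -2) gives a regular 12-gon of circumradius 8 (constant along its height) (perimeter = 2·12·8.000·sin(180°/12) = 49.69 mm); the r=10.5 sphere at (-0.5, 4) slices to a regular 12-gon of circumradius 7.139 (√(r²−h²) with h=7.7 from center) (perimeter = 2·12·7.139·sin(180°/12) = 44.34 mm); the 25×18.5 cube at (11, 12) contributes its full rectangle (perimeter 87.00 mm); Subtracting the remaining from the first: starting from the 9.5×23 cube, the r=8 cylinder at (11, -2) partially overlaps it — only the 23.84 mm² overlap (of its 192.00 mm²) is removed, clipping the outline; the r=10.5 sphere at (-0.5, 4) partially overlaps it — only the 52.31 mm² overlap (of its 152.88 mm²) is removed, clipping the outline; the 25×18.5 cube at (11, 12) misses the remaining region (no effect) — boundary = 52.27 mm; the r=10 sphere at (7.5, -1.5) contributes a regular 12-gon of circumradius √(10²−3.3²) = 9.440 (perimeter = 2·12·9.440·sin(180°/12) = 58.64 mm); After intersecting: the r=10 sphere at (7.5, -1.5) partially overlaps the result so far; clipping to the common part keeps 8.90 mm² — boundary = 12.12 mm. So its perimeter = 12.12 mm. Layer 22 (z = 6.6): the cube (footprint 9.5×23) is included at this height (perimeter 65.00 mm); the r=8 cylinder at (11, -2) gives a regular 12-gon of circumradius 8 (constant along its height) (perimeter = 2·12·8.000·sin(180°/12) = 49.69 mm); the r=10.5 sphere at (-0.5, 4) slices to a regular 12-gon of circumradius 7.736 (√(r²−h²) with h=7.1 from center) (perimeter = 2·12·7.736·sin(180°/12) = 48.05 mm); the cube at (11, 12) does not reach this height (z outside [7, 11.5]); Taking the first minus the rest: starting from the 9.5×23 cube, the r=8 cylinder at (11, -2) partially overlaps it — only the 23.84 mm² overlap (of its 192.00 mm²) is removed, clipping the outline; the r=10.5 sphere at (-0.5, 4) partially overlaps it — only the 58.26 mm² overlap (of its 179.52 mm²) is removed, clipping the outline — boundary = 51.45 mm; the r=10 sphere at (7.5, -1.5) contributes a regular 12-gon of circumradius √(10²−3.9²) = 9.208 (perimeter = 2·12·9.208·sin(180°/12) = 57.20 mm); Taking the intersection: the r=10 sphere at (7.5, -1.5) partially overlaps that combined region; clipping to the common part keeps 6.45 mm² — boundary = 10.03 mm. So its perimeter = 10.03 mm. Layer 24 is larger (12.12 vs 10.03 mm).

layer 24 (z = 7.2 mm)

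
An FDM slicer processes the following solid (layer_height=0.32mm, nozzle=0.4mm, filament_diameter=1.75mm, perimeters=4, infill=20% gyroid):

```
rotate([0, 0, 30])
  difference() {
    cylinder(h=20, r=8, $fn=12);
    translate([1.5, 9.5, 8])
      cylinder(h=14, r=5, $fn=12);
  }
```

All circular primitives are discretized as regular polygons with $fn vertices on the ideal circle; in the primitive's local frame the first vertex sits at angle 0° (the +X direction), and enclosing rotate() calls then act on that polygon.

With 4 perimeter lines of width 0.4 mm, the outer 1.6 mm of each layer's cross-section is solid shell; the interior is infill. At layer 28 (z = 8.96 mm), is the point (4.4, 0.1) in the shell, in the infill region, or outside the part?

At z = 8.96 mm: the r=8 cylinder contributes a regular 12-gon of circumradius 8; the r=5 cylinder at (1.5, 9.5) gives a regular 12-gon of circumradius 5 (constant along its height); Subtracting the remaining from the first: starting from the r=8 cylinder, the r=5 cylinder at (1.5, 9.5) partially overlaps it — only the 16.89 mm² overlap (of its 75.00 mm²) is removed, clipping the outline — 1 connected region; (whole slice rotated 30° about Z — lengths, areas and connectivity unchanged). Overall, the cross-section is a single solid region. Undo the 30° rotation: the query point maps to (3.861, -2.113) in the un-rotated model frame. The nearest boundary edge runs (8.00, 0.00)→(6.93, -4.00); distance from the point to it = 3.45 mm. The point is inside the cross-section and 3.45 mm from the nearest boundary — more than the 1.6 mm shell width (4 × 0.4), so it's in the infill interior.

infill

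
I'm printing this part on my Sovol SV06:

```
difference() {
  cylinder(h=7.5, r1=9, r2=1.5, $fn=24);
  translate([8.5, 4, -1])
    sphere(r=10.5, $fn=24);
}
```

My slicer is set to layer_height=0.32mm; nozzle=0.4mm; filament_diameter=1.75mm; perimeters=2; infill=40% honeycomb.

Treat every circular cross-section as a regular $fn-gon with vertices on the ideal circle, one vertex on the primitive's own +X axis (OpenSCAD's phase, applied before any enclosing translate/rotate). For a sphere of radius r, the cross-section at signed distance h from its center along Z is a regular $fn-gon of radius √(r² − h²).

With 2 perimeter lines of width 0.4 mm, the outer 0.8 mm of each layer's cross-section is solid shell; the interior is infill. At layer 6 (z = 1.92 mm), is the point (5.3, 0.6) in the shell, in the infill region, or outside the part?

outside

At z = 1.92 mm: the cone (r1=9→r2=1.5) has section circumradius 7.080 here — a regular 24-gon; the r=10.5 sphere at (8.5, 4) slices to a regular 24-gon of circumradius 10.086 (√(r²−h²) with h=2.92 from center); After the difference (first − rest): starting from the cone, the r=10.5 sphere at (8.5, 4) partially overlaps it — only the 74.58 mm² overlap (of its 315.94 mm²) is removed, clipping the outline — 1 connected region. Overall, the cross-section is a single solid region. The nearest boundary edge runs (1.37, -3.13)→(3.46, -4.73); distance from the point to it = 5.35 mm. The point is not inside any of the regions above, so it lies outside the cross-section (5.35 mm from the nearest boundary).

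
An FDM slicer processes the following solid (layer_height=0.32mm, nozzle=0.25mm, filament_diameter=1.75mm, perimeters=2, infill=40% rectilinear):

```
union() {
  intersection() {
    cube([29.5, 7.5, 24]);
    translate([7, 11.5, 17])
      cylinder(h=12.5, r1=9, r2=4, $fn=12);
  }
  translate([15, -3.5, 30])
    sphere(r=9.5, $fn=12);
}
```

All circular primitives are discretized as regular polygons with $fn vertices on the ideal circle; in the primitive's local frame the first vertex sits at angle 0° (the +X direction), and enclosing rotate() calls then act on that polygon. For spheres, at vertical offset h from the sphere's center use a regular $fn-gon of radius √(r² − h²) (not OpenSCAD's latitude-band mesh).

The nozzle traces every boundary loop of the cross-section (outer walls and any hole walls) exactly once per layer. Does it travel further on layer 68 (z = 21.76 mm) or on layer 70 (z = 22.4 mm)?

Layer 68 (z = 21.76): the 29.5×7.5 cube contributes its full rectangle (perimeter 74.00 mm); the cone at (7, 11.5) contributes a regular 12-gon of circumradius 7.096 (interpolated between r1=9 and r2=4 at t=0.381) (perimeter = 2·12·7.096·sin(180°/12) = 44.08 mm); Taking the intersection: the cone at (7, 11.5) partially overlaps the 29.5×7.5 cube; clipping to the common part keeps 23.20 mm² — boundary = 24.80 mm; the r=9.5 sphere at (15, -3.5) slices to a regular 12-gon of circumradius 4.728 (√(r²−h²) with h=8.24 from center) (perimeter = 2·12·4.728·sin(180°/12) = 29.37 mm); Taking the union: the 2 present regions are separate (no shared area or edge), so areas and boundary lengths simply add and each stays a separate island — boundary = 54.17 mm. So its perimeter = 54.17 mm. Layer 70 (z = 22.4): the cube is present — its section is the full 29.5×7.5 rectangle (perimeter 74.00 mm); the cone at (7, 11.5) (r1=9→r2=4) has section circumradius 6.840 here — a regular 12-gon (perimeter = 2·12·6.840·sin(180°/12) = 42.49 mm); Keeping only the common overlap: the cone at (7, 11.5) partially overlaps the 29.5×7.5 cube; clipping to the common part keeps 19.99 mm² — boundary = 23.21 mm; the r=9.5 sphere at (15, -3.5) contributes a regular 12-gon of circumradius √(9.5²−7.6²) = 5.700 (perimeter = 2·12·5.700·sin(180°/12) = 35.41 mm); Taking the union: the 2 present regions are separate (no shared area or edge), so areas and boundary lengths simply add and each stays a separate island — boundary = 58.62 mm. So its perimeter = 58.62 mm. Layer 70 is larger (58.62 vs 54.17 mm).

layer 70 (z = 22.4 mm)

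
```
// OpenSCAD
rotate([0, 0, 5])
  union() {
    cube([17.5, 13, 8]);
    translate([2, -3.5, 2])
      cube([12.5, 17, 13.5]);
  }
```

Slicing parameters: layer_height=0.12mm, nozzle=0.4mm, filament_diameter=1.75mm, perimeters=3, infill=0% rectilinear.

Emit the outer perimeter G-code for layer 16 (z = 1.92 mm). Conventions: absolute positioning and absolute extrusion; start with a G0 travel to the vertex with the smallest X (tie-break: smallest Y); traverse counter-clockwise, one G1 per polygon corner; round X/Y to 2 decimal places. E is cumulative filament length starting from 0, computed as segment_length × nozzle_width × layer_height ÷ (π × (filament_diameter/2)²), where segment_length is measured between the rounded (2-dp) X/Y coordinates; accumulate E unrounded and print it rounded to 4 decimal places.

At z = 1.92 mm: the 17.5×13 cube contributes its full rectangle; the cube at (2, -3.5) is absent (z outside [2, 15.5]); Combining (union): only the 17.5×13 cube is present, so the union is just that shape — 1 connected region; (whole slice rotated 5° about Z — lengths, areas and connectivity unchanged). The outline is a single polygon with 4 vertices. Extrusion per mm of travel: 0.4 × 0.12 / (π × 0.875²) = 0.019956. Accumulating E over each segment gives final E = 1.2172.

G0 X-1.13 Y12.95 Z1.92
G1 X0.00 Y0.00 E0.2594
G1 X17.43 Y1.53 E0.6086
G1 X16.30 Y14.48 E0.8680
G1 X-1.13 Y12.95 E1.2172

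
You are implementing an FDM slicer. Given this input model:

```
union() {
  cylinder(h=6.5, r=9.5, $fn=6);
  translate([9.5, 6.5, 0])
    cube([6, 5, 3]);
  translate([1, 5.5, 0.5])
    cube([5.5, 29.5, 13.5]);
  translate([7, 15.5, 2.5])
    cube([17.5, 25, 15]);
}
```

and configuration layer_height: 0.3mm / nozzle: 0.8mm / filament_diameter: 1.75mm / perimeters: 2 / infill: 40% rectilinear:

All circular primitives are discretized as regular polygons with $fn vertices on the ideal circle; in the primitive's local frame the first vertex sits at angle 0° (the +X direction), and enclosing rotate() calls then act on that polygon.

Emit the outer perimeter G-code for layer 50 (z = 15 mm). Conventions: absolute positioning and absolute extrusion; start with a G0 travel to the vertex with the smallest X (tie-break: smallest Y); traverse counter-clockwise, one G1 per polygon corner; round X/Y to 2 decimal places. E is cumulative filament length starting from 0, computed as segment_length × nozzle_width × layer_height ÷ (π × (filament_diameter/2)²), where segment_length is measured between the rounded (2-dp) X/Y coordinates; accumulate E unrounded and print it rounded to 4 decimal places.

G0 X7.00 Y15.50 Z15.00
G1 X24.50 Y15.50 E1.7462
G1 X24.50 Y40.50 E4.2407
G1 X7.00 Y40.50 E5.9868
G1 X7.00 Y15.50 E8.4813

At z = 15 mm: the cylinder is absent (z outside [0, 6.5]); the cube at (9.5, 6.5) does not reach this height (z outside [0, 3]); the cube at (1, 5.5) is not intersected at this z (z outside [0.5, 14]); the cube at (7, 15.5) is present — its section is the full 17.5×25 rectangle; Taking the union: only the 17.5×25 cube at (7, 15.5) is present, so the union is just that shape — 1 connected region. The outline is a single polygon with 4 vertices. Extrusion per mm of travel: 0.8 × 0.3 / (π × 0.875²) = 0.099780. Accumulating E over each segment gives final E = 8.4813.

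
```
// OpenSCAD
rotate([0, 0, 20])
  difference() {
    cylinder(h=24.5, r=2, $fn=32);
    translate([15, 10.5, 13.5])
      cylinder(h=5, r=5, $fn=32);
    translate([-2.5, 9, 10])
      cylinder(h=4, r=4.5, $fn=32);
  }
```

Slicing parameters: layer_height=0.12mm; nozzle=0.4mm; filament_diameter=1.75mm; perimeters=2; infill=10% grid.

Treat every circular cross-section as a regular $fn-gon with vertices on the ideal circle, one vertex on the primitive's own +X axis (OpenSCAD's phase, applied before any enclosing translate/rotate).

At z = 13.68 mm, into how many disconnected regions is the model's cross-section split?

At z = 13.68 mm: the r=2 cylinder contributes a regular 32-gon of circumradius 2; the r=5 cylinder at (15, 10.5) contributes a regular 32-gon of circumradius 5; the r=4.5 cylinder at (-2.5, 9) contributes a regular 32-gon of circumradius 4.5; Subtracting the remaining from the first: starting from the r=2 cylinder, the r=5 cylinder at (15, 10.5) misses the remaining region (no effect); the r=4.5 cylinder at (-2.5, 9) misses the remaining region (no effect) — 1 connected region; (whole slice rotated 20° about Z — lengths, areas and connectivity unchanged). The result has 1 disconnected region.

1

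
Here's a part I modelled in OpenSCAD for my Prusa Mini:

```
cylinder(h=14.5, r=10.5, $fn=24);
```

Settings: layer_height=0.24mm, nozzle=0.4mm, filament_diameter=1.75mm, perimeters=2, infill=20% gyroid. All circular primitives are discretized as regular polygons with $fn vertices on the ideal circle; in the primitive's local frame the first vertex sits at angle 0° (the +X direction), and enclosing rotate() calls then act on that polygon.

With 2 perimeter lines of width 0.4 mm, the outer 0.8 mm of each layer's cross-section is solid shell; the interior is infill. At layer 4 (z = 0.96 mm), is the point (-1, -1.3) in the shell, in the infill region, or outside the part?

At z = 0.96 mm: the cylinder: section is a regular 24-gon, circumradius r=10.5. Overall, the cross-section is a single solid region. The nearest boundary edge runs (-7.42, -7.42)→(-5.25, -9.09); distance from the point to it = 8.77 mm. The point is inside the cross-section and 8.77 mm from the nearest boundary — more than the 0.8 mm shell width (2 × 0.4), so it's in the infill interior.

infill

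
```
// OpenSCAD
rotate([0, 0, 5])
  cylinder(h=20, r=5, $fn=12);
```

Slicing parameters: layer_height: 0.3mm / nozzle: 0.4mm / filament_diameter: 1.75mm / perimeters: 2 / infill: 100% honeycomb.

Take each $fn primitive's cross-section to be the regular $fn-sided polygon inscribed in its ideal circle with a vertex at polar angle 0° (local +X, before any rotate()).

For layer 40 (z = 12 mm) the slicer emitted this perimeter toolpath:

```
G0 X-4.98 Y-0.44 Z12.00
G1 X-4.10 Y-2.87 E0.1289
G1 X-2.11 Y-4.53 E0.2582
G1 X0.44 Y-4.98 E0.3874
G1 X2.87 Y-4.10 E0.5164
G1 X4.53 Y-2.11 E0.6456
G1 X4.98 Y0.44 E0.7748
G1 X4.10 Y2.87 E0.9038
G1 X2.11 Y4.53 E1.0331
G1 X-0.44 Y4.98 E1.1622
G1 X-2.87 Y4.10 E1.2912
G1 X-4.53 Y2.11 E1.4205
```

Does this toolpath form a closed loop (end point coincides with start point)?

Start point (G0): (-4.98, -0.44). End point (last G1): the path does not return to the start — open.

no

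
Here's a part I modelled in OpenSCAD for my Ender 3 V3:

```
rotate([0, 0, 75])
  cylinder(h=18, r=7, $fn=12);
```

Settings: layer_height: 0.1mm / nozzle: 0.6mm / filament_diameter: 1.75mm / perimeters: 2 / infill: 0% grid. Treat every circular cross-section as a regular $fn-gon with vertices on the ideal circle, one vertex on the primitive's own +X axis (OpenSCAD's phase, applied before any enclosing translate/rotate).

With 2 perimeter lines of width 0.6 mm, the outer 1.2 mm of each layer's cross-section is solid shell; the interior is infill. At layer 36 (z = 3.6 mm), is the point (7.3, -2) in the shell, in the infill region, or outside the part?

At z = 3.6 mm: the cylinder: section is a regular 12-gon, circumradius r=7; (rotated 75° about Z; rotation is an isometry so areas/perimeters/island counts are preserved). Overall, the cross-section is a single solid region. Undo the 75° rotation: the query point maps to (-0.042, -7.569) in the un-rotated model frame. The nearest boundary edge runs (-3.50, -6.06)→(-0.00, -7.00); distance from the point to it = 0.57 mm. The point is not inside any of the regions above, so it lies outside the cross-section (0.57 mm from the nearest boundary).

outside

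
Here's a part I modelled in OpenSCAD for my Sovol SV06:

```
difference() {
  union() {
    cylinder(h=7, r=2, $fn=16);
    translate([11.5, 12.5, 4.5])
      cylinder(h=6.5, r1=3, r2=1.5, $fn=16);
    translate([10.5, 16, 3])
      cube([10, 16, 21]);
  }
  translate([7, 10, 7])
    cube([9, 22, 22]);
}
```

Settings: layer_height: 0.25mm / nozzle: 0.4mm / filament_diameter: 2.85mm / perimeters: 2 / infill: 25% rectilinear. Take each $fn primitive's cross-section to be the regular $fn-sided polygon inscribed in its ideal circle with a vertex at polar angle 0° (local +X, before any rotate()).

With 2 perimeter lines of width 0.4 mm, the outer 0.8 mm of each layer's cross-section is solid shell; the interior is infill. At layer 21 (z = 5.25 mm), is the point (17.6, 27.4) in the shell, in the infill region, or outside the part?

infill

At z = 5.25 mm: the r=2 cylinder contributes a regular 16-gon of circumradius 2; the cone at (11.5, 12.5) contributes a regular 16-gon of circumradius 2.827 (interpolated between r1=3 and r2=1.5 at t=0.115); the 10×16 cube at (10.5, 16) contributes its full rectangle; Combining (union): the 3 present regions are separate (no shared area or edge), so areas and boundary lengths simply add and each stays a separate island — 3 connected regions; the cube at (7, 10) is absent (z outside [7, 29]); After the difference (first − rest): none of the subtracted shapes is present at this height, so that combined region is unchanged — 3 connected regions. Overall, the cross-section has 3 separate islands. The nearest boundary edge runs (20.50, 32.00)→(20.50, 16.00); distance from the point to it = 2.90 mm. (Shell/infill is judged within the island containing the point — the largest one.) The point is inside the cross-section and 2.90 mm from the nearest boundary — more than the 0.8 mm shell width (2 × 0.4), so it's in the infill interior.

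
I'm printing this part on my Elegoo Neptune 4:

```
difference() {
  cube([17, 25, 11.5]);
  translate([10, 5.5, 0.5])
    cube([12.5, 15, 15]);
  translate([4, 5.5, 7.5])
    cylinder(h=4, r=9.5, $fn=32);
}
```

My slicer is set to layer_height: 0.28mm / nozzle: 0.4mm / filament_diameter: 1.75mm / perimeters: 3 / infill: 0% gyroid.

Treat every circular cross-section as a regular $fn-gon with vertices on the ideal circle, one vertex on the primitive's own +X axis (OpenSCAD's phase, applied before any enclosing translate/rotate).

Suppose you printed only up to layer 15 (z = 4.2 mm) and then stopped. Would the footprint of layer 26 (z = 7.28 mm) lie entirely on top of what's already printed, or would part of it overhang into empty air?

entirely on top

Compare the two slices. At z = 4.2: the 17×25 cube contributes its full rectangle (area 425.00 mm²); the cube at (10, 5.5) is present — its section is the full 12.5×15 rectangle (area 187.50 mm²); the cylinder at (4, 5.5) does not reach this height (z outside [7.5, 11.5]); Taking the first minus the rest: starting from the 17×25 cube (425.00 mm²), the 12.5×15 cube at (10, 5.5) partially overlaps it — only the 105.00 mm² overlap (of its 187.50 mm²) is removed, clipping the outline — area = 320.00 mm². At z = 7.28: the 17×25 cube contributes its full rectangle (area 425.00 mm²); the cube at (10, 5.5) (footprint 12.5×15) is included at this height (area 187.50 mm²); the cylinder at (4, 5.5) does not reach this height (z outside [7.5, 11.5]); Subtracting the remaining from the first: starting from the 17×25 cube (425.00 mm²), the 12.5×15 cube at (10, 5.5) partially overlaps it — only the 105.00 mm² overlap (of its 187.50 mm²) is removed, clipping the outline — area = 320.00 mm². Checking containment: the cross-section at z = 7.28 is a subset of the cross-section at z = 4.2.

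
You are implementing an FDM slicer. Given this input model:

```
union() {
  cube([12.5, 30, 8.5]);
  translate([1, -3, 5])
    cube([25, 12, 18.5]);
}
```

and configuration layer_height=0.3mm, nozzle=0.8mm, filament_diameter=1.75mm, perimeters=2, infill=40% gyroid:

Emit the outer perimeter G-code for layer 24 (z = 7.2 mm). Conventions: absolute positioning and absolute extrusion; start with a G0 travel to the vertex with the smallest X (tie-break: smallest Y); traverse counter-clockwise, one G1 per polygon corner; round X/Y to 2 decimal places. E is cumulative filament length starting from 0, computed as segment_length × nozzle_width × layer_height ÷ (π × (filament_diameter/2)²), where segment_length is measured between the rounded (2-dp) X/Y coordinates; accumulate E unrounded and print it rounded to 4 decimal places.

G0 X0.00 Y0.00 Z7.20
G1 X1.00 Y0.00 E0.0998
G1 X1.00 Y-3.00 E0.3991
G1 X26.00 Y-3.00 E2.8936
G1 X26.00 Y9.00 E4.0910
G1 X12.50 Y9.00 E5.4380
G1 X12.50 Y30.00 E7.5334
G1 X0.00 Y30.00 E8.7807
G1 X0.00 Y0.00 E11.7741

At z = 7.2 mm: the cube is present — its section is the full 12.5×30 rectangle; the cube at (1, -3) is present — its section is the full 25×12 rectangle; Merging all regions: the regions partially overlap (shared area 103.50 mm²), so overlapping operands fuse into one piece — 1 connected region. The outline is a single polygon with 8 vertices. Extrusion per mm of travel: 0.8 × 0.3 / (π × 0.875²) = 0.099780. Accumulating E over each segment gives final E = 11.7741.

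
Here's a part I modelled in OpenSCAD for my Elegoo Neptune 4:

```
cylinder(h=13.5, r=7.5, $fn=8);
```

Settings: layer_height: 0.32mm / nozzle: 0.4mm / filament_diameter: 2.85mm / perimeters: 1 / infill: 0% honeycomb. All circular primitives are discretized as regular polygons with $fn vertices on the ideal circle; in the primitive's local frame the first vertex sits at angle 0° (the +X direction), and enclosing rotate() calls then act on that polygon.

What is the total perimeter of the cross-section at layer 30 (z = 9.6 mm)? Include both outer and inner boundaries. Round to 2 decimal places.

At z = 9.6 mm: the cylinder: section is a regular 8-gon, circumradius r=7.5 (perimeter = 2·8·7.500·sin(180°/8) = 45.92 mm). Overall, the cross-section is a single solid region. Total boundary length (outer) = 45.92 mm.

45.92 mm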